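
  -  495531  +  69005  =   - 426526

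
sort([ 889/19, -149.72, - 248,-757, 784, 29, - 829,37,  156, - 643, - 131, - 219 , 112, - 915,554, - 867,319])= [ - 915,- 867, - 829, - 757, - 643,  -  248, - 219, - 149.72 , - 131,29 , 37,889/19,112,156,319, 554 , 784 ] 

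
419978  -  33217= 386761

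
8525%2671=512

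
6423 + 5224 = 11647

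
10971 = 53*207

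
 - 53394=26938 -80332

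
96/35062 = 48/17531 = 0.00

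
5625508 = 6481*868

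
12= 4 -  - 8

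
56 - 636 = - 580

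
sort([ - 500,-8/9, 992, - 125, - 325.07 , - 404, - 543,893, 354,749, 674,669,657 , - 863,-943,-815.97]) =[ -943,  -  863, - 815.97, - 543, - 500, - 404, -325.07,-125,  -  8/9,354, 657,669,  674,749, 893,992]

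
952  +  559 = 1511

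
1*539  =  539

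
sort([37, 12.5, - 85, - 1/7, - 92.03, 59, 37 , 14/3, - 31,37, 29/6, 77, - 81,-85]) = [ - 92.03, -85, - 85,-81, - 31,  -  1/7,14/3, 29/6 , 12.5, 37 , 37, 37 , 59, 77] 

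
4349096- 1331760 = 3017336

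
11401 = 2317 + 9084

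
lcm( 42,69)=966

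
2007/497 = 4 + 19/497 = 4.04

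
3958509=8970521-5012012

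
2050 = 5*410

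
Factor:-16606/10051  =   - 2^1*19^1*23^ ( - 1) = - 38/23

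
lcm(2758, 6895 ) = 13790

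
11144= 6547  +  4597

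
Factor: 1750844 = 2^2*47^1 * 67^1*139^1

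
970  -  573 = 397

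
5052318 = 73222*69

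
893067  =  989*903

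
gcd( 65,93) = 1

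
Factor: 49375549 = 23^1 * 2146763^1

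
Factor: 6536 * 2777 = 2^3*19^1 * 43^1 * 2777^1  =  18150472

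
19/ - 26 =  - 19/26 = - 0.73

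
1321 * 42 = 55482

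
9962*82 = 816884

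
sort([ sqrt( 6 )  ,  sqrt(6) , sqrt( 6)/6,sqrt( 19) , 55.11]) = [ sqrt( 6)/6,  sqrt( 6),sqrt( 6), sqrt( 19),55.11] 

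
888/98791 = 888/98791 = 0.01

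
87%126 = 87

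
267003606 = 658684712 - 391681106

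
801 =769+32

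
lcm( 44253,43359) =4292541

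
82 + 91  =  173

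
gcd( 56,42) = 14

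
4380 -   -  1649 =6029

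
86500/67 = 86500/67 = 1291.04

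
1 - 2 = -1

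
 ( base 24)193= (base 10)795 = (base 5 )11140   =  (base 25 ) 16k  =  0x31B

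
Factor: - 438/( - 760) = 2^ (  -  2)*3^1*5^( - 1)*19^( - 1 )*73^1 = 219/380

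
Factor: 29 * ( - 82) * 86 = -2^2*29^1 * 41^1*43^1  =  - 204508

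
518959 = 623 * 833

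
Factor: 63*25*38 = 59850=2^1*3^2*5^2*7^1*19^1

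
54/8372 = 27/4186 = 0.01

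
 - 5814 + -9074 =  - 14888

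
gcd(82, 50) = 2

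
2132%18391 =2132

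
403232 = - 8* ( - 50404)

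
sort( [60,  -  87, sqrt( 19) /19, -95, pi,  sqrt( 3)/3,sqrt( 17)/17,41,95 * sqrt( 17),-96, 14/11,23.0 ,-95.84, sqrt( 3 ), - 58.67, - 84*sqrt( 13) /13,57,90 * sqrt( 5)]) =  [ - 96, - 95.84, -95  , - 87, - 58.67, - 84*sqrt(13) /13, sqrt (19)/19  ,  sqrt (17 )/17, sqrt( 3 )/3,14/11,sqrt( 3 ) , pi, 23.0, 41,57 , 60, 90 * sqrt(5 ), 95*sqrt( 17 )] 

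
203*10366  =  2104298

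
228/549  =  76/183= 0.42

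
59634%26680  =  6274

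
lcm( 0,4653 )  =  0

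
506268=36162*14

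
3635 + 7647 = 11282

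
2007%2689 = 2007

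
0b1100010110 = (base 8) 1426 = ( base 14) 406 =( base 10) 790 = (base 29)r7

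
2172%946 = 280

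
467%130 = 77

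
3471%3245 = 226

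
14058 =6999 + 7059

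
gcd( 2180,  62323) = 1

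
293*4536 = 1329048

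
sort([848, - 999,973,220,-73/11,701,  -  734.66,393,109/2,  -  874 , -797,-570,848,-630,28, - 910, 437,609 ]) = [- 999, - 910, - 874, - 797,-734.66, - 630,-570,-73/11,  28,109/2, 220, 393, 437,609,  701,848,848, 973 ] 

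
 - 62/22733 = -1+22671/22733=-0.00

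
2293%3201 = 2293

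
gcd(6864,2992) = 176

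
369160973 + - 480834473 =  -  111673500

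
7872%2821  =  2230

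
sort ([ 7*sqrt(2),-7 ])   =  [ -7 , 7*sqrt(2 ) ]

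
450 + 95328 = 95778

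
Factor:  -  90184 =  - 2^3*11273^1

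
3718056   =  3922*948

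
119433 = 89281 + 30152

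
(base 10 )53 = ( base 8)65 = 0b110101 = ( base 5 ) 203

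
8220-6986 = 1234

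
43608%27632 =15976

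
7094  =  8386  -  1292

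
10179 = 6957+3222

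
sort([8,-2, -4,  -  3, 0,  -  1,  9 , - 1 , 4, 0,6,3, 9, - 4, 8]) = [-4, - 4, - 3 , - 2, - 1, - 1, 0, 0,3,4,6, 8, 8, 9,  9 ]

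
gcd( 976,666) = 2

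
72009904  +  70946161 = 142956065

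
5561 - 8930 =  - 3369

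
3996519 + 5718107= 9714626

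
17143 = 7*2449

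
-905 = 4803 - 5708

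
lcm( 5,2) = 10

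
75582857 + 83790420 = 159373277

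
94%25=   19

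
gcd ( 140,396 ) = 4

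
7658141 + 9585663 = 17243804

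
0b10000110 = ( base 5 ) 1014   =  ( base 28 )4M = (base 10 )134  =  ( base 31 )4A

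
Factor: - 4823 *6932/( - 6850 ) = 2^1*5^(  -  2) * 7^1*13^1 * 53^1*137^( -1)*1733^1= 16716518/3425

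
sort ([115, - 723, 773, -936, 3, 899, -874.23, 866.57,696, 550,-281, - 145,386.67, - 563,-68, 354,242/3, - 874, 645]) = [ - 936, - 874.23, - 874, - 723, - 563,-281,  -  145, - 68,3, 242/3,115,354,  386.67, 550,645 , 696,773, 866.57, 899]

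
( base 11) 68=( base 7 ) 134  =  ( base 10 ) 74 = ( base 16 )4A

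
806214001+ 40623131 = 846837132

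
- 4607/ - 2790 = 1+ 1817/2790 = 1.65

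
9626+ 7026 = 16652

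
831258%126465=72468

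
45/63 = 5/7 = 0.71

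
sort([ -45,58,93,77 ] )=[ - 45,58,77,93]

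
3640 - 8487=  - 4847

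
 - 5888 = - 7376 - - 1488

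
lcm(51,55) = 2805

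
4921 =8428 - 3507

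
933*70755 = 66014415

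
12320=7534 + 4786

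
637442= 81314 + 556128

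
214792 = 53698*4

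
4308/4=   1077  =  1077.00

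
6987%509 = 370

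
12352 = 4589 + 7763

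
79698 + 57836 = 137534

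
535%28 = 3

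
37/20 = 37/20 = 1.85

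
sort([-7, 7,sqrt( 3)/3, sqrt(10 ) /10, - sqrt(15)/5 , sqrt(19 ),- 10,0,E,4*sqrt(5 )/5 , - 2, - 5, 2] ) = [  -  10,-7,  -  5 ,  -  2,-sqrt (15)/5,0,sqrt( 10)/10, sqrt( 3)/3, 4*sqrt(5)/5,2,  E,sqrt(19 ),7]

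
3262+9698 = 12960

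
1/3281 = 1/3281 = 0.00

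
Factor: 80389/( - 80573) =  - 19^1*197^( - 1 )*409^ (-1)* 4231^1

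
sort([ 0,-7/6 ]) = [- 7/6,0]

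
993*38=37734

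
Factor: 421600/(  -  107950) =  - 496/127 = - 2^4 *31^1 *127^( - 1) 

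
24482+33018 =57500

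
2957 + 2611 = 5568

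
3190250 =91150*35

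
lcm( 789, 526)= 1578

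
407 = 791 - 384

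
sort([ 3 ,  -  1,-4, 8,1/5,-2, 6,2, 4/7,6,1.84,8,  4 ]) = [ - 4, - 2, - 1, 1/5,4/7,1.84,2,3,4, 6,6,8, 8]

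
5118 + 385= 5503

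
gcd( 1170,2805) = 15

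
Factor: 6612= 2^2*3^1 *19^1 * 29^1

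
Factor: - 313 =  - 313^1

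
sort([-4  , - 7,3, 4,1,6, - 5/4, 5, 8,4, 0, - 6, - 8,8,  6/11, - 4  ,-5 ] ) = [ - 8, - 7, - 6, - 5 ,-4,  -  4, -5/4 , 0,6/11 , 1,3,4, 4, 5,6,8,8] 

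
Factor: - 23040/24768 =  - 40/43 = -2^3* 5^1  *  43^(  -  1) 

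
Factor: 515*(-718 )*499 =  - 184515230 = - 2^1*5^1 *103^1*359^1*499^1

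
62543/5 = 12508 + 3/5= 12508.60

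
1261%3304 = 1261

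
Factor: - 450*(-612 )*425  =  117045000 = 2^3 * 3^4 * 5^4*  17^2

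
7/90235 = 7/90235 = 0.00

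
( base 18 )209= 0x291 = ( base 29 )mj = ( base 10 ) 657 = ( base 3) 220100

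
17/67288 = 17/67288=0.00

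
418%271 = 147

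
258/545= 258/545 =0.47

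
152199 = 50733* 3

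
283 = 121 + 162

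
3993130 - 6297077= - 2303947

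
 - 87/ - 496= 87/496 =0.18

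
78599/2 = 78599/2=39299.50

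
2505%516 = 441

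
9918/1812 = 1653/302=5.47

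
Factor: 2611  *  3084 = 2^2*3^1*7^1*257^1*373^1= 8052324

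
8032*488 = 3919616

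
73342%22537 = 5731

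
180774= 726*249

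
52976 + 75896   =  128872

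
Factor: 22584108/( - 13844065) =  - 2^2*3^1*5^( - 1)*19^(-1 )*43^( - 1 )*3389^(-1)*1882009^1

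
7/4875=7/4875 = 0.00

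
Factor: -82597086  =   - 2^1*3^2*11^1*13^1*32089^1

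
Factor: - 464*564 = - 2^6*3^1*29^1*47^1 = -  261696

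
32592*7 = 228144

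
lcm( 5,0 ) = 0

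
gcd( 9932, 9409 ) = 1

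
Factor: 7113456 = 2^4*3^2 * 7^1*7057^1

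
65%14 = 9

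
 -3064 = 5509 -8573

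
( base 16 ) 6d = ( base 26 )45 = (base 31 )3g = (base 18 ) 61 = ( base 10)109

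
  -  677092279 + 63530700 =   -  613561579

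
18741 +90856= 109597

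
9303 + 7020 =16323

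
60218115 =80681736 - 20463621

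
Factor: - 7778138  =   - 2^1*1153^1*3373^1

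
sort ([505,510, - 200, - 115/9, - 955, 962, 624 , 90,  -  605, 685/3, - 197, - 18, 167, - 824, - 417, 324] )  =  [ - 955,  -  824, - 605, - 417,  -  200, - 197,-18, - 115/9, 90,167, 685/3, 324, 505,510, 624, 962 ]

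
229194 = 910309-681115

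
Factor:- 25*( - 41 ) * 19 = 19475 = 5^2*19^1*41^1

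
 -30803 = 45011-75814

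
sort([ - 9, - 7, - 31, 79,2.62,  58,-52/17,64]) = [ - 31,-9,-7  , - 52/17 , 2.62,58,  64, 79]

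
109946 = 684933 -574987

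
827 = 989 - 162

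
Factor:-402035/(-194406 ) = 2^(-1) * 3^(  -  1)*5^1*32401^( - 1)*80407^1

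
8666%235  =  206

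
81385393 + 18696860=100082253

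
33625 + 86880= 120505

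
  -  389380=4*(-97345)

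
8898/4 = 2224 + 1/2 =2224.50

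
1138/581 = 1 + 557/581=1.96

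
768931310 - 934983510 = - 166052200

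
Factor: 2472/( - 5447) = - 2^3*3^1 * 13^ ( - 1 )*103^1 * 419^( - 1)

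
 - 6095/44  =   - 139 + 21/44=- 138.52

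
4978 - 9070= - 4092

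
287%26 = 1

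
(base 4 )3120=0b11011000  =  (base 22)9i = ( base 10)216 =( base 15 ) E6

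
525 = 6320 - 5795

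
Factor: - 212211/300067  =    -  3^2*73^1* 929^(-1 ) = - 657/929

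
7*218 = 1526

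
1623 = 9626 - 8003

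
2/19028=1/9514 = 0.00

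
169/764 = 169/764= 0.22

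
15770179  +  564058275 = 579828454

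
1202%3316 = 1202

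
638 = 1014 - 376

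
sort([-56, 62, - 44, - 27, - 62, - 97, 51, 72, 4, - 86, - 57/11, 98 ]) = [ - 97  , - 86,  -  62, - 56 ,-44, - 27,-57/11, 4,51, 62, 72,98 ]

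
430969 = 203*2123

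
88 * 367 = 32296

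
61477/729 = 61477/729 = 84.33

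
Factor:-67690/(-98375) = 13538/19675 = 2^1*5^( - 2 )*7^1*787^(  -  1)*967^1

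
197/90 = 197/90 = 2.19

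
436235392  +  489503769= 925739161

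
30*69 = 2070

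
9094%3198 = 2698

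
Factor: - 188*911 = -2^2*47^1*911^1 = -171268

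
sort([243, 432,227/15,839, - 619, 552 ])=[ - 619, 227/15,243, 432 , 552, 839]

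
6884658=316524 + 6568134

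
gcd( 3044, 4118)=2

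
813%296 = 221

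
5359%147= 67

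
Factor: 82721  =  82721^1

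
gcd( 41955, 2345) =5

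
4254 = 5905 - 1651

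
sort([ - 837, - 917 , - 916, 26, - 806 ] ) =[-917, - 916,  -  837  , - 806,  26]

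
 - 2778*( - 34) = 94452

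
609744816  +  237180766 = 846925582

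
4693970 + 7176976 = 11870946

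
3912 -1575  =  2337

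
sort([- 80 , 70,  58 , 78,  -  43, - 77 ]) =[ - 80,-77, - 43, 58, 70, 78]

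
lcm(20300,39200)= 1136800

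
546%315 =231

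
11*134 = 1474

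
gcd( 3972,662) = 662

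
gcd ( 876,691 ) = 1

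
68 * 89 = 6052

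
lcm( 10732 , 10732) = 10732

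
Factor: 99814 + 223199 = 323013 = 3^1*107671^1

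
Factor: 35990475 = 3^1* 5^2*311^1*1543^1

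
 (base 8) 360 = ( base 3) 22220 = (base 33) 79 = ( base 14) 132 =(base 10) 240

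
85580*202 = 17287160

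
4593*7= 32151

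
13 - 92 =-79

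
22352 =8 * 2794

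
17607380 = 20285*868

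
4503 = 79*57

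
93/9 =10+1/3 = 10.33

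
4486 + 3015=7501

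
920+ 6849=7769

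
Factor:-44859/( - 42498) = 19/18 = 2^(-1 ) *3^ ( -2 )*19^1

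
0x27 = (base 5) 124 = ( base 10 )39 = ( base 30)19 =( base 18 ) 23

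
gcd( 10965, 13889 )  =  731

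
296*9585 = 2837160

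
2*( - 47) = -94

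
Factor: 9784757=9784757^1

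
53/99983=53/99983  =  0.00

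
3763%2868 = 895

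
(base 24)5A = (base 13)a0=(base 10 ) 130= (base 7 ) 244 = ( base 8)202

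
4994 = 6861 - 1867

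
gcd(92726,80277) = 1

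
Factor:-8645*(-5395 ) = 5^2 * 7^1*13^2* 19^1*83^1 = 46639775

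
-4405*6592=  - 29037760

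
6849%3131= 587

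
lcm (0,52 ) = 0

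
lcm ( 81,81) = 81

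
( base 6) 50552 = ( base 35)5g7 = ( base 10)6692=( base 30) 7D2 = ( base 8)15044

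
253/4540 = 253/4540 = 0.06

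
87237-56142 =31095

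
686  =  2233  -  1547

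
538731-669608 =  - 130877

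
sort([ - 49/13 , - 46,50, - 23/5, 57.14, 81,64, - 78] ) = [ - 78, - 46, - 23/5, - 49/13, 50, 57.14,  64,  81] 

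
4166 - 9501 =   -  5335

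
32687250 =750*43583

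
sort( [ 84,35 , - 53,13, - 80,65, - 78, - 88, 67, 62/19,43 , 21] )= [ - 88,- 80,-78, - 53, 62/19, 13,  21,35,43, 65, 67,84] 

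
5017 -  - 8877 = 13894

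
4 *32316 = 129264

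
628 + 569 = 1197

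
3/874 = 3/874 = 0.00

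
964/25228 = 241/6307 = 0.04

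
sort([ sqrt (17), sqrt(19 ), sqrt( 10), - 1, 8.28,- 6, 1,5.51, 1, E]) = [ - 6,-1,1,1 , E,sqrt(10 ),sqrt( 17 ), sqrt (19),5.51, 8.28 ] 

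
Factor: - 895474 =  - 2^1*37^1*12101^1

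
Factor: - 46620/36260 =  - 3^2*7^( - 1)= -9/7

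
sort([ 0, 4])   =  [ 0 , 4] 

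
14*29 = 406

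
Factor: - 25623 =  - 3^3*13^1*73^1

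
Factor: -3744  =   - 2^5*3^2*13^1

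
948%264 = 156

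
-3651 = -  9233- -5582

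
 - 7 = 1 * (-7 ) 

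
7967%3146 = 1675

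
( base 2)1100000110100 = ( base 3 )22111111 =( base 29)7aj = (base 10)6196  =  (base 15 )1c81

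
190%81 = 28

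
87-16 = 71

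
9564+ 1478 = 11042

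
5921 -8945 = - 3024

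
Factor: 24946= 2^1*12473^1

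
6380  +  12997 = 19377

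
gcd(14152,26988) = 4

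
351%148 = 55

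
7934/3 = 2644  +  2/3=2644.67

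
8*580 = 4640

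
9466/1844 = 5 +123/922 = 5.13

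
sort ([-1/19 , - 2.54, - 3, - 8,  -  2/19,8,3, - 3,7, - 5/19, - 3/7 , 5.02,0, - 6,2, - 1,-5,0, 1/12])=[  -  8,-6, -5, -3,-3, - 2.54, - 1, - 3/7 , - 5/19, - 2/19,- 1/19,0, 0 , 1/12,2,3,  5.02,7,8] 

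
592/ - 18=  - 296/9= -32.89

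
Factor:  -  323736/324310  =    -  2^2 * 3^1*5^(- 1)*47^1*113^(  -  1)=-  564/565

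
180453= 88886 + 91567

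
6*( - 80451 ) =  - 482706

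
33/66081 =11/22027=0.00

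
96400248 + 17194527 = 113594775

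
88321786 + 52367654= 140689440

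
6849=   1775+5074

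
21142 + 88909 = 110051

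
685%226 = 7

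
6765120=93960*72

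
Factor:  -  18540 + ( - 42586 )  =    -  61126 = - 2^1*13^1 * 2351^1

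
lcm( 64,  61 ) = 3904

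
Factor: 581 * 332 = 2^2*7^1 * 83^2 = 192892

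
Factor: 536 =2^3*67^1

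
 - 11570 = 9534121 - 9545691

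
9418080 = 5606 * 1680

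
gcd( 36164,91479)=1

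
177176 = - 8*(-22147 ) 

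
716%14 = 2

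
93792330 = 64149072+29643258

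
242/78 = 121/39 = 3.10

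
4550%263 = 79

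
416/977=416/977 = 0.43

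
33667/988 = 34 + 75/988 = 34.08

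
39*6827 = 266253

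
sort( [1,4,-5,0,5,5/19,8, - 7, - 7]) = [ - 7 , - 7, - 5, 0,5/19,1,4 , 5,8]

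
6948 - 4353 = 2595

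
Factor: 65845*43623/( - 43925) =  - 574471287/8785 = -3^2*5^( - 1)* 7^(- 1 )*13^1*37^1*131^1*251^( - 1)*1013^1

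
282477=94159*3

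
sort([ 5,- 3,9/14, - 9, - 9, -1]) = [ - 9, - 9, - 3, - 1,  9/14, 5]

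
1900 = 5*380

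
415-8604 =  - 8189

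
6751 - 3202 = 3549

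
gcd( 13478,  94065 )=1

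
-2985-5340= - 8325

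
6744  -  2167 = 4577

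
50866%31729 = 19137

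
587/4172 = 587/4172=0.14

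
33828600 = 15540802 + 18287798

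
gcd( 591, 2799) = 3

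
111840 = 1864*60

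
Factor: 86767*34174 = 2^1*7^1 * 2441^1*86767^1 = 2965175458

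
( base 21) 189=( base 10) 618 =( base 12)436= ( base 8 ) 1152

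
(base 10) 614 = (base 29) l5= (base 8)1146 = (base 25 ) OE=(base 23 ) 13G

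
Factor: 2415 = 3^1*5^1*7^1 *23^1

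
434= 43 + 391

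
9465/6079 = 9465/6079= 1.56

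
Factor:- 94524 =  -2^2*3^1 * 7877^1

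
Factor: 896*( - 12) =  -  2^9*3^1*7^1 = - 10752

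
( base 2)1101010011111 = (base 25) AMF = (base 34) 5UF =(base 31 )72Q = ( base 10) 6815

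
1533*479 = 734307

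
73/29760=73/29760 =0.00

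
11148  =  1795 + 9353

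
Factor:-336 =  - 2^4*3^1 * 7^1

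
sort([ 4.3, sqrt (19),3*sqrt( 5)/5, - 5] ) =[ - 5,3*sqrt ( 5) /5,4.3,sqrt(  19 )]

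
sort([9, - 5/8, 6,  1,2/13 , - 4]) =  [-4,-5/8, 2/13,1,6 , 9] 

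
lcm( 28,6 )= 84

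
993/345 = 2  +  101/115  =  2.88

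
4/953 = 4/953 = 0.00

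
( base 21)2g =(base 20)2I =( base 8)72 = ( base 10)58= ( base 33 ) 1p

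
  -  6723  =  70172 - 76895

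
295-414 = - 119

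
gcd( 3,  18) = 3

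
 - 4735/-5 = 947/1 =947.00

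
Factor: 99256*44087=4375899272  =  2^3 * 19^1*653^1*44087^1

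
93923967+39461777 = 133385744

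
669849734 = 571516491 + 98333243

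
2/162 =1/81  =  0.01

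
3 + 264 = 267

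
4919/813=4919/813= 6.05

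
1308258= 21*62298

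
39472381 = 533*74057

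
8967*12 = 107604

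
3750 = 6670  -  2920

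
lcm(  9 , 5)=45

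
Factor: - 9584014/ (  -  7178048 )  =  4792007/3589024=2^( - 5)*11^1*19^( - 1) * 5903^( - 1)*435637^1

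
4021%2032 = 1989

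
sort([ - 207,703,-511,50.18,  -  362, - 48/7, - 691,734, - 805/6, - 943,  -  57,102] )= [ - 943,- 691, - 511, - 362, - 207, - 805/6, - 57  , - 48/7,50.18,102,703,734]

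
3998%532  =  274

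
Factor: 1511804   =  2^2*7^1*53993^1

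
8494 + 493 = 8987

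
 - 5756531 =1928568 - 7685099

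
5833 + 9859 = 15692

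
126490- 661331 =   -  534841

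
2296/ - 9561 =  - 1 + 7265/9561= -  0.24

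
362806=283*1282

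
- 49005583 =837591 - 49843174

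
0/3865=0  =  0.00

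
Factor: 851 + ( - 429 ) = 422 =2^1  *  211^1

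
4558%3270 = 1288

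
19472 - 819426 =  - 799954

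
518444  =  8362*62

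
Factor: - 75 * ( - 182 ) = 13650  =  2^1*3^1*5^2*7^1*13^1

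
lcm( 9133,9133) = 9133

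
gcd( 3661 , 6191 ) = 1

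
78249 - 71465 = 6784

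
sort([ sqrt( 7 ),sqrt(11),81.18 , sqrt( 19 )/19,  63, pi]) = [sqrt(19 )/19, sqrt(7 ), pi,sqrt(11),63,81.18] 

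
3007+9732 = 12739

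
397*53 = 21041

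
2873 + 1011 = 3884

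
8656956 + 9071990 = 17728946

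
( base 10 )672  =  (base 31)ll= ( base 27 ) OO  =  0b1010100000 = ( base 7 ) 1650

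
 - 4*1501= - 6004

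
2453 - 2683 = - 230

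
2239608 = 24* 93317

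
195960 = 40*4899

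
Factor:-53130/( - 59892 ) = 55/62 = 2^( - 1 )*5^1 * 11^1*31^( - 1) 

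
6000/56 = 107 + 1/7= 107.14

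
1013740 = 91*11140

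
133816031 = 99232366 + 34583665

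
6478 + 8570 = 15048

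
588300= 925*636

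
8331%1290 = 591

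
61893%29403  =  3087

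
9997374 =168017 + 9829357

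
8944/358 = 24 + 176/179 = 24.98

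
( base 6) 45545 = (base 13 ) 2C3C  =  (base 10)6473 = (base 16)1949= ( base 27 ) 8NK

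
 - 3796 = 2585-6381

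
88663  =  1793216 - 1704553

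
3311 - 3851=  - 540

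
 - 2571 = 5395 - 7966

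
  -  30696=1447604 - 1478300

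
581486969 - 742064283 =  - 160577314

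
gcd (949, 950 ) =1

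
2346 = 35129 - 32783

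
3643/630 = 5 + 493/630 = 5.78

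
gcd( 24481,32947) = 1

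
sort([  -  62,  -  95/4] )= [-62,  -  95/4] 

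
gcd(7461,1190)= 1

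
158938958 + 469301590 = 628240548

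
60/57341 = 60/57341  =  0.00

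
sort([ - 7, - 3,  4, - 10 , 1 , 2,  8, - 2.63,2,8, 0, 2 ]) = [ - 10, - 7, - 3, - 2.63,0, 1, 2, 2, 2,4,  8, 8]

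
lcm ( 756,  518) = 27972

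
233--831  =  1064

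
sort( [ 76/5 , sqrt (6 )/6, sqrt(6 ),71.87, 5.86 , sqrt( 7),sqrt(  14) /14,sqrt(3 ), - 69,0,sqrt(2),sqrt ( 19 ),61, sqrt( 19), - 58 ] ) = [-69, - 58,0, sqrt ( 14)/14,sqrt(6 )/6,sqrt(2),sqrt( 3 ),sqrt(6),sqrt(7),sqrt( 19), sqrt(19 ),  5.86,76/5, 61,71.87 ] 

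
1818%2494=1818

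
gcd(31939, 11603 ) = 41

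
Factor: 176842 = 2^1*29^1*3049^1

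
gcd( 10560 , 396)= 132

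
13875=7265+6610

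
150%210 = 150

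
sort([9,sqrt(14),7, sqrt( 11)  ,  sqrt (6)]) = [ sqrt(6),sqrt(11),sqrt (14 ),7,9 ]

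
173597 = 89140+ 84457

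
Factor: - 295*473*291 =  - 40604685 = - 3^1*5^1*11^1*43^1*59^1*97^1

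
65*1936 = 125840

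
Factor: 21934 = 2^1*11^1 * 997^1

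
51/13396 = 3/788  =  0.00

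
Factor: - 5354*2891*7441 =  - 115174878574  =  - 2^1*7^3*59^1*1063^1*2677^1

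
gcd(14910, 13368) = 6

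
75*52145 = 3910875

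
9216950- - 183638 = 9400588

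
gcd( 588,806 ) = 2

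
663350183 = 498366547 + 164983636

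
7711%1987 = 1750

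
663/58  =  11 + 25/58 = 11.43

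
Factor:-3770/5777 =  - 2^1*5^1 * 13^1 *29^1*53^( - 1)*109^ (  -  1)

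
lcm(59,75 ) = 4425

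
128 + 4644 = 4772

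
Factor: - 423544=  - 2^3*11^1*4813^1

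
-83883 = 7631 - 91514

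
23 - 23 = 0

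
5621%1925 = 1771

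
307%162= 145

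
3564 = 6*594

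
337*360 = 121320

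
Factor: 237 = 3^1*79^1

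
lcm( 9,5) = 45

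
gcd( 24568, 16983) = 37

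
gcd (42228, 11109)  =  69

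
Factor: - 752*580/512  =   - 2^( - 3)*5^1 * 29^1 * 47^1 = -  6815/8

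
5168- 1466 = 3702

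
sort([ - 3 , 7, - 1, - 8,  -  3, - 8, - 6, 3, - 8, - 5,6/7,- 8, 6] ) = [-8,-8,-8,-8,-6, - 5,-3, - 3,  -  1,6/7, 3,6, 7] 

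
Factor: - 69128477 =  - 11^1*17^1*43^1 * 8597^1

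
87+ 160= 247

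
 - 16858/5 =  - 3372+2/5 =-3371.60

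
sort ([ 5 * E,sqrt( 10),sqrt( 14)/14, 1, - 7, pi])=[-7,sqrt(14)/14,  1, pi, sqrt( 10 ), 5 *E]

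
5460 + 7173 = 12633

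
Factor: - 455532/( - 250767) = 2^2 * 3^( - 1) * 7^1*  29^1*149^ ( - 1 ) = 812/447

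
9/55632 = 3/18544 = 0.00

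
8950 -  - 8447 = 17397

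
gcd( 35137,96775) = 1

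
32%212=32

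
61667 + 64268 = 125935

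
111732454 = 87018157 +24714297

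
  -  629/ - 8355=629/8355 = 0.08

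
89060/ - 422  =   - 44530/211= - 211.04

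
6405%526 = 93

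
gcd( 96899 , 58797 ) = 1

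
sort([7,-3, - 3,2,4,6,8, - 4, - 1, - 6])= [ - 6, - 4, - 3,-3, - 1, 2,4, 6, 7, 8]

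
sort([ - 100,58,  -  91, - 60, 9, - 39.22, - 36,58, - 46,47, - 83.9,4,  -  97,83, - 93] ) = [  -  100, - 97,-93, - 91, - 83.9,  -  60, - 46, - 39.22, - 36,4,9,47,58,58,83]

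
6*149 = 894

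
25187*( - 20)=- 503740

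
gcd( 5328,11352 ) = 24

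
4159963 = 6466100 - 2306137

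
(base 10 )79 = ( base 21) 3G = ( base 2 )1001111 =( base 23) 3A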